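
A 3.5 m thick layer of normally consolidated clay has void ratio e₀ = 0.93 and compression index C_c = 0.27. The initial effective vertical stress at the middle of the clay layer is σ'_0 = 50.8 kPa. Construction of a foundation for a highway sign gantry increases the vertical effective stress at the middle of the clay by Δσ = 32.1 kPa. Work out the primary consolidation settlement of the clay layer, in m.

Final effective stress: σ'_f = σ'_0 + Δσ = 50.8 + 32.1 = 82.9 kPa.
Normally consolidated clay, so the full stress increment lies on the virgin compression line:
S_c = C_c·H/(1+e₀)·log₁₀(σ'_f/σ'_0) = 0.27×3.5/(1+0.93)×log₁₀(82.9/50.8)
    = 0.48964 × 0.21269 = 0.1041 m

S_c ≈ 0.104 m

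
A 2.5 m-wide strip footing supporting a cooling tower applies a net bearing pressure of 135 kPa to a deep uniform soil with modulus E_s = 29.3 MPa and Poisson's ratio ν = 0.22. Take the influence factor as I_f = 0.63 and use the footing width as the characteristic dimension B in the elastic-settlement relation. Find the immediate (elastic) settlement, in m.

S_e ≈ 0.00691 m

Immediate (elastic) settlement: S_e = q·B·(1−ν²)/E_s · I_f.
E_s = 29.3 MPa = 29300 kPa.
S_e = 135 × 2.5 × (1 − 0.22²) / 29300 × 0.63
    = 135 × 2.5 × 0.9516 / 29300 × 0.63
    = 0.006906 m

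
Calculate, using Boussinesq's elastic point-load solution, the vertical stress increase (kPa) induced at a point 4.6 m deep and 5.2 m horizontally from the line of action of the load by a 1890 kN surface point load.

Δσ_z ≈ 5.45 kPa

Boussinesq vertical stress below a point load on an elastic half-space:
Δσ_z = 3P/(2πz²) · [1 + (r/z)²]^(−5/2)
r/z = 5.2/4.6 = 1.1304; [1+(r/z)²]^(−5/2) = 0.12769.
Δσ_z = 3×1890/(2π×4.6²) × 0.12769 = 42.647 × 0.12769 = 5.446 kPa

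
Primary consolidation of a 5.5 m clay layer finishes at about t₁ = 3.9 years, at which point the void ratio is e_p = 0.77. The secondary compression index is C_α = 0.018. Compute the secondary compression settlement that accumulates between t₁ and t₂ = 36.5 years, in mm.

Secondary compression: S_s = C_α·H/(1+e_p)·log₁₀(t₂/t₁)
S_s = 0.018×5.5/(1+0.77)×log₁₀(36.5/3.9)
    = 0.05593 × 0.9712 = 0.05432 m

S_s ≈ 54.3 mm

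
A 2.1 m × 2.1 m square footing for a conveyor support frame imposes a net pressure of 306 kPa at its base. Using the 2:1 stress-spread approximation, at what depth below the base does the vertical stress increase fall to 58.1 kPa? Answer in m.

2:1 spreading — at depth z the loaded area has grown by z in each plan dimension:
qB²/(B+z)² = Δσ_z ⇒ z = B(√(q/Δσ_z) − 1) = 2.1×(√(306/58.1) − 1) = 2.719 m

z ≈ 2.72 m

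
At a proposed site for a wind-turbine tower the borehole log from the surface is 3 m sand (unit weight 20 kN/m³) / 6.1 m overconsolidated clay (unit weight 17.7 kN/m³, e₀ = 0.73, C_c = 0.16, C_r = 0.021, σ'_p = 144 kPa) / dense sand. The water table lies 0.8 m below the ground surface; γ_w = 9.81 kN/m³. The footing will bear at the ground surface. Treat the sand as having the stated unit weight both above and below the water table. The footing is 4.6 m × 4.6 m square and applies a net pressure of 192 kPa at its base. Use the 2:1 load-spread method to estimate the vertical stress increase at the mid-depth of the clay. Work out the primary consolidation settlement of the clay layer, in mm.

Mid-depth of clay below the ground surface: z = 3 + 6.1/2 = 6.05 m.
Total vertical stress at mid-clay: σ_v = 20×3 + 17.7×3.05 = 113.98 kPa.
Pore pressure: u = 9.81×(6.05 − 0.8) = 51.503 kPa.
Initial effective stress: σ'_0 = σ_v − u = 113.98 − 51.503 = 62.477 kPa.
Stress increase at mid-clay by the 2:1 spreading method:
Δσ = qBL/((B+z)(L+z)) = 192×4.6×4.6/((4.6+6.05)(4.6+6.05)) = 35.819 kPa
Final effective stress: σ'_f = 62.477 + 35.819 = 98.296 kPa.
σ'_f = 98.296 ≤ σ'_p = 144 kPa, so the clay remains overconsolidated and only the recompression index applies:
S_c = C_r·H/(1+e₀)·log₁₀(σ'_f/σ'_0) = 0.021×6.1/1.73×log₁₀(98.296/62.477)
    = 0.074046 × 0.19682 = 0.01457 m

S_c ≈ 14.6 mm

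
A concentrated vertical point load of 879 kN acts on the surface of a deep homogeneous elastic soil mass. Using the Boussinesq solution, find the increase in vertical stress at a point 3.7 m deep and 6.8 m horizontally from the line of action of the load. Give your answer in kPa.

Δσ_z ≈ 0.765 kPa

Boussinesq vertical stress below a point load on an elastic half-space:
Δσ_z = 3P/(2πz²) · [1 + (r/z)²]^(−5/2)
r/z = 6.8/3.7 = 1.8378; [1+(r/z)²]^(−5/2) = 0.02494.
Δσ_z = 3×879/(2π×3.7²) × 0.02494 = 30.657 × 0.02494 = 0.7646 kPa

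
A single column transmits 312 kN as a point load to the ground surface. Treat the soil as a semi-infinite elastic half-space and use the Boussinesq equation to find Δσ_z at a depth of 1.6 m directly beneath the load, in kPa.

Δσ_z ≈ 58.2 kPa

Boussinesq vertical stress below a point load on an elastic half-space:
Δσ_z = 3P/(2πz²) · [1 + (r/z)²]^(−5/2)
r/z = 0/1.6 = 0; [1+(r/z)²]^(−5/2) = 1.
Δσ_z = 3×312/(2π×1.6²) × 1 = 58.191 × 1 = 58.19 kPa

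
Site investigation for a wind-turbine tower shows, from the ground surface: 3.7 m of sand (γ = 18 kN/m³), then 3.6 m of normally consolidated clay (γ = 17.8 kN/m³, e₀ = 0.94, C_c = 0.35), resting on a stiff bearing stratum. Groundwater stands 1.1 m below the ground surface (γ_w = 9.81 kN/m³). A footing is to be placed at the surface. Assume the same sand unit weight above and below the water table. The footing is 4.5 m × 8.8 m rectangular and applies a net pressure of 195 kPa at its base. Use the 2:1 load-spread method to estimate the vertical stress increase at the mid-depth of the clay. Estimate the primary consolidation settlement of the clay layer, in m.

Mid-depth of clay below the ground surface: z = 3.7 + 3.6/2 = 5.5 m.
Total vertical stress at mid-clay: σ_v = 18×3.7 + 17.8×1.8 = 98.64 kPa.
Pore pressure: u = 9.81×(5.5 − 1.1) = 43.164 kPa.
Initial effective stress: σ'_0 = σ_v − u = 98.64 − 43.164 = 55.476 kPa.
Stress increase at mid-clay by the 2:1 spreading method:
Δσ = qBL/((B+z)(L+z)) = 195×4.5×8.8/((4.5+5.5)(8.8+5.5)) = 54 kPa
Final effective stress: σ'_f = σ'_0 + Δσ = 55.476 + 54 = 109.48 kPa.
Normally consolidated clay, so the full stress increment lies on the virgin compression line:
S_c = C_c·H/(1+e₀)·log₁₀(σ'_f/σ'_0) = 0.35×3.6/(1+0.94)×log₁₀(109.48/55.476)
    = 0.64948 × 0.29523 = 0.1917 m

S_c ≈ 0.192 m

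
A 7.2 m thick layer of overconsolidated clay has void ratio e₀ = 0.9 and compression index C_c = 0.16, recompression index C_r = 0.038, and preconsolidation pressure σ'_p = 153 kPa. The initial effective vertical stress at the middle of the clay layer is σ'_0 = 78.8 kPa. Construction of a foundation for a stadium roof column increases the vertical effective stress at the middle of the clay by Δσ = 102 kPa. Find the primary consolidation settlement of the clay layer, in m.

Final effective stress: σ'_f = 78.8 + 102 = 180.8 kPa.
σ'_f = 180.8 > σ'_p = 153 kPa, so the stress path crosses the preconsolidation pressure — recompression up to σ'_p, then virgin compression beyond:
S_c = H/(1+e₀)·[C_r·log₁₀(σ'_p/σ'_0) + C_c·log₁₀(σ'_f/σ'_p)]
    = 7.2/1.9 × [0.038×log₁₀(153/78.8) + 0.16×log₁₀(180.8/153)]
    = 3.7895 × [0.01095 + 0.011601] = 0.08546 m

S_c ≈ 0.0855 m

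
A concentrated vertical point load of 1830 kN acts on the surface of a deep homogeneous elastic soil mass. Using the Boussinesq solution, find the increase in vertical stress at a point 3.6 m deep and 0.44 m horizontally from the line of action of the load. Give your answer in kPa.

Δσ_z ≈ 65 kPa

Boussinesq vertical stress below a point load on an elastic half-space:
Δσ_z = 3P/(2πz²) · [1 + (r/z)²]^(−5/2)
r/z = 0.44/3.6 = 0.12222; [1+(r/z)²]^(−5/2) = 0.96361.
Δσ_z = 3×1830/(2π×3.6²) × 0.96361 = 67.42 × 0.96361 = 64.97 kPa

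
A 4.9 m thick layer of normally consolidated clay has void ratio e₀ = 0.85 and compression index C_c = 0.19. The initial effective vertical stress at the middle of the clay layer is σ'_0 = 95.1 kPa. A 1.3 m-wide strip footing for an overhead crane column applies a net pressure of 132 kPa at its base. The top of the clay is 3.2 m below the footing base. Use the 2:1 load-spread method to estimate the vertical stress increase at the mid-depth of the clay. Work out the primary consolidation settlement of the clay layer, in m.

Mid-depth of clay below the footing base: z = 3.2 + 4.9/2 = 5.65 m.
Stress increase at mid-clay by the 2:1 spreading method:
Δσ = qB/(B+z) = 132×1.3/(1.3+5.65) = 24.691 kPa
Final effective stress: σ'_f = σ'_0 + Δσ = 95.1 + 24.691 = 119.79 kPa.
Normally consolidated clay, so the full stress increment lies on the virgin compression line:
S_c = C_c·H/(1+e₀)·log₁₀(σ'_f/σ'_0) = 0.19×4.9/(1+0.85)×log₁₀(119.79/95.1)
    = 0.50324 × 0.10024 = 0.05044 m

S_c ≈ 0.0504 m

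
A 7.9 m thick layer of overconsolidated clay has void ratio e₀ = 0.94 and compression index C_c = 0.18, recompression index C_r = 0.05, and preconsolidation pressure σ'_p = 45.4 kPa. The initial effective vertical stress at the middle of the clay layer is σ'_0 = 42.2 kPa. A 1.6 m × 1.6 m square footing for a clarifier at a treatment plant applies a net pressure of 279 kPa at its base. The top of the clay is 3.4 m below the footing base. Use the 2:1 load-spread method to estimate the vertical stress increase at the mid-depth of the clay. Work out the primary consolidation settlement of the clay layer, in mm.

Mid-depth of clay below the footing base: z = 3.4 + 7.9/2 = 7.35 m.
Stress increase at mid-clay by the 2:1 spreading method:
Δσ = qBL/((B+z)(L+z)) = 279×1.6×1.6/((1.6+7.35)(1.6+7.35)) = 8.9166 kPa
Final effective stress: σ'_f = 42.2 + 8.9166 = 51.117 kPa.
σ'_f = 51.117 > σ'_p = 45.4 kPa, so the stress path crosses the preconsolidation pressure — recompression up to σ'_p, then virgin compression beyond:
S_c = H/(1+e₀)·[C_r·log₁₀(σ'_p/σ'_0) + C_c·log₁₀(σ'_f/σ'_p)]
    = 7.9/1.94 × [0.05×log₁₀(45.4/42.2) + 0.18×log₁₀(51.117/45.4)]
    = 4.0722 × [0.0015872 + 0.0092717] = 0.04422 m

S_c ≈ 44.2 mm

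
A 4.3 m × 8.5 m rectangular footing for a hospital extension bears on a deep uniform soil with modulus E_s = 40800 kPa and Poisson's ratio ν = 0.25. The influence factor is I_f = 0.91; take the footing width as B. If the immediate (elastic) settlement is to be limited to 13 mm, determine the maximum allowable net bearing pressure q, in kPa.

S_e = q·B·(1−ν²)/E_s · I_f  ⇒  q = S_e·E_s / (B·(1−ν²)·I_f).
q = 0.013 × 40800 / (4.3 × 0.9375 × 0.91) = 144.6 kPa

q ≈ 145 kPa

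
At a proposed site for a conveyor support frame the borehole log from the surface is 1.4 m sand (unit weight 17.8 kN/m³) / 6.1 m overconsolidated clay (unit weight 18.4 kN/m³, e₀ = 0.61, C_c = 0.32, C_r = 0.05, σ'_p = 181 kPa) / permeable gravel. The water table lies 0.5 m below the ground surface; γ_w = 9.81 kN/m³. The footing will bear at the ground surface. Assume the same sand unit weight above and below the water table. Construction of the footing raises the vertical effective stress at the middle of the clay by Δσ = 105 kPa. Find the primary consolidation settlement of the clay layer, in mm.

Mid-depth of clay below the ground surface: z = 1.4 + 6.1/2 = 4.45 m.
Total vertical stress at mid-clay: σ_v = 17.8×1.4 + 18.4×3.05 = 81.04 kPa.
Pore pressure: u = 9.81×(4.45 − 0.5) = 38.75 kPa.
Initial effective stress: σ'_0 = σ_v − u = 81.04 − 38.75 = 42.29 kPa.
Final effective stress: σ'_f = 42.29 + 105 = 147.29 kPa.
σ'_f = 147.29 ≤ σ'_p = 181 kPa, so the clay remains overconsolidated and only the recompression index applies:
S_c = C_r·H/(1+e₀)·log₁₀(σ'_f/σ'_0) = 0.05×6.1/1.61×log₁₀(147.29/42.29)
    = 0.18944 × 0.54194 = 0.1027 m

S_c ≈ 103 mm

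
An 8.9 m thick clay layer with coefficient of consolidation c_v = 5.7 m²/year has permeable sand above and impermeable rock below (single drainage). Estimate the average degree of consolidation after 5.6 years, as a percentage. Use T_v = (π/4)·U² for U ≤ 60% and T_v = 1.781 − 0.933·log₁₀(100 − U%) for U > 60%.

U ≈ 70 %

Drainage path length: H_d = H = 8.9 m (single drainage).
T_v = c_v·t/H_d² = 5.7×5.6/8.9² = 0.40298.
T_v = 0.40298 corresponds to the U > 60% branch:
U = 1 − 10^((1.781 − T_v)/0.933)/100 = 0.7001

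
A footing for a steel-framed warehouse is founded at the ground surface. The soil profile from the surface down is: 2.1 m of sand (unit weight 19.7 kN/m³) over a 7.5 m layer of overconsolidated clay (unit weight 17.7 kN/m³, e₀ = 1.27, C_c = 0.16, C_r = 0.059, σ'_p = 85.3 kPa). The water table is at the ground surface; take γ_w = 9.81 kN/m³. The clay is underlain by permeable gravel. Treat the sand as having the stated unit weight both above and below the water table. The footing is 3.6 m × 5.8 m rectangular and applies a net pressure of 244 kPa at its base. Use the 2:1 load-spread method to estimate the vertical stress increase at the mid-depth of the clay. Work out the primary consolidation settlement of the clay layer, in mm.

S_c ≈ 73.3 mm

Mid-depth of clay below the ground surface: z = 2.1 + 7.5/2 = 5.85 m.
Total vertical stress at mid-clay: σ_v = 19.7×2.1 + 17.7×3.75 = 107.75 kPa.
Pore pressure: u = 9.81×(5.85 − 0) = 57.389 kPa.
Initial effective stress: σ'_0 = σ_v − u = 107.75 − 57.389 = 50.361 kPa.
Stress increase at mid-clay by the 2:1 spreading method:
Δσ = qBL/((B+z)(L+z)) = 244×3.6×5.8/((3.6+5.85)(5.8+5.85)) = 46.277 kPa
Final effective stress: σ'_f = 50.361 + 46.277 = 96.638 kPa.
σ'_f = 96.638 > σ'_p = 85.3 kPa, so the stress path crosses the preconsolidation pressure — recompression up to σ'_p, then virgin compression beyond:
S_c = H/(1+e₀)·[C_r·log₁₀(σ'_p/σ'_0) + C_c·log₁₀(σ'_f/σ'_p)]
    = 7.5/2.27 × [0.059×log₁₀(85.3/50.361) + 0.16×log₁₀(96.638/85.3)]
    = 3.304 × [0.013502 + 0.0086718] = 0.07326 m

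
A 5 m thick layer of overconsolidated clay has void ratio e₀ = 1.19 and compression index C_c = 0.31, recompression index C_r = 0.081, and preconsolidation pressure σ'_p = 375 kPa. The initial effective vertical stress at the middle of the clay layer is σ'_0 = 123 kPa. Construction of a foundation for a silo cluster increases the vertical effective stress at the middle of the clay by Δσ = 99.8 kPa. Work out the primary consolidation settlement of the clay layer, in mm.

Final effective stress: σ'_f = 123 + 99.8 = 222.8 kPa.
σ'_f = 222.8 ≤ σ'_p = 375 kPa, so the clay remains overconsolidated and only the recompression index applies:
S_c = C_r·H/(1+e₀)·log₁₀(σ'_f/σ'_0) = 0.081×5/2.19×log₁₀(222.8/123)
    = 0.18493 × 0.25801 = 0.04771 m

S_c ≈ 47.7 mm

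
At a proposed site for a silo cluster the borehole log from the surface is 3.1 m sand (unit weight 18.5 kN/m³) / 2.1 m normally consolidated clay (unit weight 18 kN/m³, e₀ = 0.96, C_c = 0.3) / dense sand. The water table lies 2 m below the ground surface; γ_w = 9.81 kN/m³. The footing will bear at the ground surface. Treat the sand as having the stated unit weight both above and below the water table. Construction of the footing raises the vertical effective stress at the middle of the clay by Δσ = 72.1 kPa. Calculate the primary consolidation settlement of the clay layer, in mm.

Mid-depth of clay below the ground surface: z = 3.1 + 2.1/2 = 4.15 m.
Total vertical stress at mid-clay: σ_v = 18.5×3.1 + 18×1.05 = 76.25 kPa.
Pore pressure: u = 9.81×(4.15 − 2) = 21.091 kPa.
Initial effective stress: σ'_0 = σ_v − u = 76.25 − 21.091 = 55.159 kPa.
Final effective stress: σ'_f = σ'_0 + Δσ = 55.159 + 72.1 = 127.26 kPa.
Normally consolidated clay, so the full stress increment lies on the virgin compression line:
S_c = C_c·H/(1+e₀)·log₁₀(σ'_f/σ'_0) = 0.3×2.1/(1+0.96)×log₁₀(127.26/55.159)
    = 0.32143 × 0.36308 = 0.1167 m

S_c ≈ 117 mm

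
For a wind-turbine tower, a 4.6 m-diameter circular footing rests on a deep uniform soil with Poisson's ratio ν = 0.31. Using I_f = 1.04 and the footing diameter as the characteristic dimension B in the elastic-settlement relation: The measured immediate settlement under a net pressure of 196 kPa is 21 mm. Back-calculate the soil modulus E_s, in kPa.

S_e = q·B·(1−ν²)/E_s · I_f  ⇒  E_s = q·B·(1−ν²)·I_f / S_e.
E_s = 196 × 4.6 × 0.9039 × 1.04 / 0.021 = 40360 kPa

E_s ≈ 40400 kPa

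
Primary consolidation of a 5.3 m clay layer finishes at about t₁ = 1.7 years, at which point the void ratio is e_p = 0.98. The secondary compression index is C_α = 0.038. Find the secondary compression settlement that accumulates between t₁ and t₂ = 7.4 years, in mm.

S_s ≈ 65 mm

Secondary compression: S_s = C_α·H/(1+e_p)·log₁₀(t₂/t₁)
S_s = 0.038×5.3/(1+0.98)×log₁₀(7.4/1.7)
    = 0.1017 × 0.6388 = 0.06498 m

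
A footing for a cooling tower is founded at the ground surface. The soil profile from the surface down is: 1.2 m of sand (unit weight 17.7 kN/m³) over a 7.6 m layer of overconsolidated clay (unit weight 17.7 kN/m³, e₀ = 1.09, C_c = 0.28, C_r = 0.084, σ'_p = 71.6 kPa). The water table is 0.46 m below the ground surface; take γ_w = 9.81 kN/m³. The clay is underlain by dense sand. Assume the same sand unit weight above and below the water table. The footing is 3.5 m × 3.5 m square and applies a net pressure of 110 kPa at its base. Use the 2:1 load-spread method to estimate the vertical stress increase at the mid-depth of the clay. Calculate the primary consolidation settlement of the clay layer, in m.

S_c ≈ 0.0469 m

Mid-depth of clay below the ground surface: z = 1.2 + 7.6/2 = 5 m.
Total vertical stress at mid-clay: σ_v = 17.7×1.2 + 17.7×3.8 = 88.5 kPa.
Pore pressure: u = 9.81×(5 − 0.46) = 44.537 kPa.
Initial effective stress: σ'_0 = σ_v − u = 88.5 − 44.537 = 43.963 kPa.
Stress increase at mid-clay by the 2:1 spreading method:
Δσ = qBL/((B+z)(L+z)) = 110×3.5×3.5/((3.5+5)(3.5+5)) = 18.651 kPa
Final effective stress: σ'_f = 43.963 + 18.651 = 62.614 kPa.
σ'_f = 62.614 ≤ σ'_p = 71.6 kPa, so the clay remains overconsolidated and only the recompression index applies:
S_c = C_r·H/(1+e₀)·log₁₀(σ'_f/σ'_0) = 0.084×7.6/2.09×log₁₀(62.614/43.963)
    = 0.30546 × 0.15358 = 0.04691 m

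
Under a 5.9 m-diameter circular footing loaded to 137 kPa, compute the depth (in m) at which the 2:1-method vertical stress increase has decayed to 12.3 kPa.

2:1 spreading — at depth z the loaded area has grown by z in each plan dimension:
qD²/(D+z)² = Δσ_z ⇒ z = D(√(q/Δσ_z) − 1) = 5.9×(√(137/12.3) − 1) = 13.79 m

z ≈ 13.8 m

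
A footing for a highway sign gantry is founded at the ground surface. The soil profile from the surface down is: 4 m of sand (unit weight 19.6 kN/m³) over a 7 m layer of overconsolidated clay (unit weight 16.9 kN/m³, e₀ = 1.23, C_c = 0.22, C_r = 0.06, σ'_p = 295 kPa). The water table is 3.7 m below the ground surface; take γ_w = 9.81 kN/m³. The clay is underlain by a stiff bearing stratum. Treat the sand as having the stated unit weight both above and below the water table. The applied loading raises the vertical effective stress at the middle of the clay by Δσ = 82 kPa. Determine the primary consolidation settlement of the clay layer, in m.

Mid-depth of clay below the ground surface: z = 4 + 7/2 = 7.5 m.
Total vertical stress at mid-clay: σ_v = 19.6×4 + 16.9×3.5 = 137.55 kPa.
Pore pressure: u = 9.81×(7.5 − 3.7) = 37.278 kPa.
Initial effective stress: σ'_0 = σ_v − u = 137.55 − 37.278 = 100.27 kPa.
Final effective stress: σ'_f = 100.27 + 82 = 182.27 kPa.
σ'_f = 182.27 ≤ σ'_p = 295 kPa, so the clay remains overconsolidated and only the recompression index applies:
S_c = C_r·H/(1+e₀)·log₁₀(σ'_f/σ'_0) = 0.06×7/2.23×log₁₀(182.27/100.27)
    = 0.18834 × 0.25954 = 0.04888 m

S_c ≈ 0.0489 m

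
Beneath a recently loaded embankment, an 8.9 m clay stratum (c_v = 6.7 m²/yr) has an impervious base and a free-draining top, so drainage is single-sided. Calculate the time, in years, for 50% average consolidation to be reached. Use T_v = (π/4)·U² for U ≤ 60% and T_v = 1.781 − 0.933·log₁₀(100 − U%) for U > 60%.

t ≈ 2.32 years

Drainage path length: H_d = H = 8.9 m (single drainage).
U ≤ 60%: T_v = (π/4)·U² = (π/4)×0.5² = 0.19635.
t = T_v·H_d²/c_v = 0.19635×8.9²/6.7 = 2.321 years.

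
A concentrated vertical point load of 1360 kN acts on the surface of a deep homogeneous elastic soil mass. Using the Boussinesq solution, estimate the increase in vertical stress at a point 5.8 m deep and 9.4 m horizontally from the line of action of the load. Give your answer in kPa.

Δσ_z ≈ 0.771 kPa

Boussinesq vertical stress below a point load on an elastic half-space:
Δσ_z = 3P/(2πz²) · [1 + (r/z)²]^(−5/2)
r/z = 9.4/5.8 = 1.6207; [1+(r/z)²]^(−5/2) = 0.039925.
Δσ_z = 3×1360/(2π×5.8²) × 0.039925 = 19.303 × 0.039925 = 0.7707 kPa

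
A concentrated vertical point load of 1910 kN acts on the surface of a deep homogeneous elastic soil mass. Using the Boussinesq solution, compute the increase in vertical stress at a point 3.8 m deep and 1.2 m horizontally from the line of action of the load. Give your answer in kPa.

Boussinesq vertical stress below a point load on an elastic half-space:
Δσ_z = 3P/(2πz²) · [1 + (r/z)²]^(−5/2)
r/z = 1.2/3.8 = 0.31579; [1+(r/z)²]^(−5/2) = 0.78848.
Δσ_z = 3×1910/(2π×3.8²) × 0.78848 = 63.155 × 0.78848 = 49.8 kPa

Δσ_z ≈ 49.8 kPa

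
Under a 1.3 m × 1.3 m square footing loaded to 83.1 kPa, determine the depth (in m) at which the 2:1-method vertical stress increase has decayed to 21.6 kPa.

2:1 spreading — at depth z the loaded area has grown by z in each plan dimension:
qB²/(B+z)² = Δσ_z ⇒ z = B(√(q/Δσ_z) − 1) = 1.3×(√(83.1/21.6) − 1) = 1.25 m

z ≈ 1.25 m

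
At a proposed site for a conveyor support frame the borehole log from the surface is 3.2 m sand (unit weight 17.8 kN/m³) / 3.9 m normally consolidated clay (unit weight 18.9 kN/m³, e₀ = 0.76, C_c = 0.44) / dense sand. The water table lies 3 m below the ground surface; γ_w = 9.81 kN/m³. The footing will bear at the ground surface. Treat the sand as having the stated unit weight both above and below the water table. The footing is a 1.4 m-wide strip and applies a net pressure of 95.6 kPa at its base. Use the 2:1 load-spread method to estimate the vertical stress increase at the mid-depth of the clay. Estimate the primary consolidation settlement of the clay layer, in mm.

Mid-depth of clay below the ground surface: z = 3.2 + 3.9/2 = 5.15 m.
Total vertical stress at mid-clay: σ_v = 17.8×3.2 + 18.9×1.95 = 93.815 kPa.
Pore pressure: u = 9.81×(5.15 − 3) = 21.091 kPa.
Initial effective stress: σ'_0 = σ_v − u = 93.815 − 21.091 = 72.724 kPa.
Stress increase at mid-clay by the 2:1 spreading method:
Δσ = qB/(B+z) = 95.6×1.4/(1.4+5.15) = 20.434 kPa
Final effective stress: σ'_f = σ'_0 + Δσ = 72.724 + 20.434 = 93.158 kPa.
Normally consolidated clay, so the full stress increment lies on the virgin compression line:
S_c = C_c·H/(1+e₀)·log₁₀(σ'_f/σ'_0) = 0.44×3.9/(1+0.76)×log₁₀(93.158/72.724)
    = 0.975 × 0.10754 = 0.1049 m

S_c ≈ 105 mm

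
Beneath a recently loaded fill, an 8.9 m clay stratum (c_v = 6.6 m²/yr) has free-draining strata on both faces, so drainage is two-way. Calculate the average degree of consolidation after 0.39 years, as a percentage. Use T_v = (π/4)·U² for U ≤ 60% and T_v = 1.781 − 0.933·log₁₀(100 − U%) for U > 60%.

Drainage path length: H_d = H/2 = 4.45 m (double drainage).
T_v = c_v·t/H_d² = 6.6×0.39/4.45² = 0.12998.
T_v = 0.12998 corresponds to the U ≤ 60% branch:
U = √(4T_v/π) = 0.4068

U ≈ 40.7 %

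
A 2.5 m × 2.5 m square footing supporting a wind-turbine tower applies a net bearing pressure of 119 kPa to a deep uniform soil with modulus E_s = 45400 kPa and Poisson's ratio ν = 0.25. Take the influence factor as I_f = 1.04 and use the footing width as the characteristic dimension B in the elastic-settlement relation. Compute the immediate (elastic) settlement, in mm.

Immediate (elastic) settlement: S_e = q·B·(1−ν²)/E_s · I_f.
S_e = 119 × 2.5 × (1 − 0.25²) / 45400 × 1.04
    = 119 × 2.5 × 0.9375 / 45400 × 1.04
    = 0.006389 m = 6.389 mm

S_e ≈ 6.39 mm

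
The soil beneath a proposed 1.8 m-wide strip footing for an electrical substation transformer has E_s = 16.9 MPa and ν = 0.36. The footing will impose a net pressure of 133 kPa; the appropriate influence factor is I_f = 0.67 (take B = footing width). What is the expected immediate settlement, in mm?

Immediate (elastic) settlement: S_e = q·B·(1−ν²)/E_s · I_f.
E_s = 16.9 MPa = 16900 kPa.
S_e = 133 × 1.8 × (1 − 0.36²) / 16900 × 0.67
    = 133 × 1.8 × 0.8704 / 16900 × 0.67
    = 0.008261 m = 8.261 mm

S_e ≈ 8.26 mm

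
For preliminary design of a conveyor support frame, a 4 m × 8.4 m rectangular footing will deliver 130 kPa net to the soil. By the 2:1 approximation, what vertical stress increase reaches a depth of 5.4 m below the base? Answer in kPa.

Δσ_z ≈ 33.7 kPa

By the 2:1 method the load spreads at 1 horizontal : 2 vertical, so at depth z the loaded area has grown by z in each plan dimension:
Δσ = qBL/((B+z)(L+z)) = 130×4×8.4/((4+5.4)(8.4+5.4)) = 33.673 kPa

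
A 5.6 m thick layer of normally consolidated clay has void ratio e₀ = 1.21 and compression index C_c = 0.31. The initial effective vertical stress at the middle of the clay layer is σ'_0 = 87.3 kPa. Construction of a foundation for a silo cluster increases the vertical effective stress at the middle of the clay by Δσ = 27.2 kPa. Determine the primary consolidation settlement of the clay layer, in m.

S_c ≈ 0.0925 m

Final effective stress: σ'_f = σ'_0 + Δσ = 87.3 + 27.2 = 114.5 kPa.
Normally consolidated clay, so the full stress increment lies on the virgin compression line:
S_c = C_c·H/(1+e₀)·log₁₀(σ'_f/σ'_0) = 0.31×5.6/(1+1.21)×log₁₀(114.5/87.3)
    = 0.78552 × 0.11779 = 0.09253 m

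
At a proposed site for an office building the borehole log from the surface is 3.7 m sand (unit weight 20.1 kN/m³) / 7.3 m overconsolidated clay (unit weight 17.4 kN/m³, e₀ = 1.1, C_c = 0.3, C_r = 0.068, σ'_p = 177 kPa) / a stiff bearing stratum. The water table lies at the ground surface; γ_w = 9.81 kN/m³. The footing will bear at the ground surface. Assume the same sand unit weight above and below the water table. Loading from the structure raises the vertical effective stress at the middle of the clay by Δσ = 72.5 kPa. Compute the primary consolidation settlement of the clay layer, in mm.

S_c ≈ 76.3 mm

Mid-depth of clay below the ground surface: z = 3.7 + 7.3/2 = 7.35 m.
Total vertical stress at mid-clay: σ_v = 20.1×3.7 + 17.4×3.65 = 137.88 kPa.
Pore pressure: u = 9.81×(7.35 − 0) = 72.103 kPa.
Initial effective stress: σ'_0 = σ_v − u = 137.88 − 72.103 = 65.777 kPa.
Final effective stress: σ'_f = 65.777 + 72.5 = 138.28 kPa.
σ'_f = 138.28 ≤ σ'_p = 177 kPa, so the clay remains overconsolidated and only the recompression index applies:
S_c = C_r·H/(1+e₀)·log₁₀(σ'_f/σ'_0) = 0.068×7.3/2.1×log₁₀(138.28/65.777)
    = 0.23638 × 0.32269 = 0.07628 m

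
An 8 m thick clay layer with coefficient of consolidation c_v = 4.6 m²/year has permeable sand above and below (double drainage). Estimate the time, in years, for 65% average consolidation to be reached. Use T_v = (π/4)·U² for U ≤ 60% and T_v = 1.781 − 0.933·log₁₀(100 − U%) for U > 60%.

Drainage path length: H_d = H/2 = 4 m (double drainage).
U > 60%: T_v = 1.781 − 0.933·log₁₀(100 − 65) = 0.34038.
t = T_v·H_d²/c_v = 0.34038×4²/4.6 = 1.184 years.

t ≈ 1.18 years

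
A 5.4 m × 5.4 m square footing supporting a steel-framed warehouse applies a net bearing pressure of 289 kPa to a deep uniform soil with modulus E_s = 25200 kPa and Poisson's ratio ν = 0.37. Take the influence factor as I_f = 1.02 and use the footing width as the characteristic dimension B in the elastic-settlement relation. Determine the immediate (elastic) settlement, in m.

S_e ≈ 0.0545 m

Immediate (elastic) settlement: S_e = q·B·(1−ν²)/E_s · I_f.
S_e = 289 × 5.4 × (1 − 0.37²) / 25200 × 1.02
    = 289 × 5.4 × 0.8631 / 25200 × 1.02
    = 0.05452 m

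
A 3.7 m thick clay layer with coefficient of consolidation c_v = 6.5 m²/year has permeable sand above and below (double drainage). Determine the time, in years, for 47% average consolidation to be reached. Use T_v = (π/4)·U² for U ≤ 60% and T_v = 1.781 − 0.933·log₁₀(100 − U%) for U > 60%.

t ≈ 0.0913 years

Drainage path length: H_d = H/2 = 1.85 m (double drainage).
U ≤ 60%: T_v = (π/4)·U² = (π/4)×0.47² = 0.17349.
t = T_v·H_d²/c_v = 0.17349×1.85²/6.5 = 0.09135 years.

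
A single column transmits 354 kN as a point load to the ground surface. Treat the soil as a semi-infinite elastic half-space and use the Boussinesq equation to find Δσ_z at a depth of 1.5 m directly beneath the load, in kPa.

Boussinesq vertical stress below a point load on an elastic half-space:
Δσ_z = 3P/(2πz²) · [1 + (r/z)²]^(−5/2)
r/z = 0/1.5 = 0; [1+(r/z)²]^(−5/2) = 1.
Δσ_z = 3×354/(2π×1.5²) × 1 = 75.121 × 1 = 75.12 kPa

Δσ_z ≈ 75.1 kPa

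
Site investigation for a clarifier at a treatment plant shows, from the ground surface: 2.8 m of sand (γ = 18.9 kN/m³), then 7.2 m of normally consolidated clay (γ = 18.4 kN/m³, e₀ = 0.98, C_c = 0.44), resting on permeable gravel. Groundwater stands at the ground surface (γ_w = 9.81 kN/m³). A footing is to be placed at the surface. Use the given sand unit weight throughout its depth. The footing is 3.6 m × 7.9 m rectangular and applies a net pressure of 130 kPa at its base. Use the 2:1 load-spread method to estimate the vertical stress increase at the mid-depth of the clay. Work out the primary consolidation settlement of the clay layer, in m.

S_c ≈ 0.262 m

Mid-depth of clay below the ground surface: z = 2.8 + 7.2/2 = 6.4 m.
Total vertical stress at mid-clay: σ_v = 18.9×2.8 + 18.4×3.6 = 119.16 kPa.
Pore pressure: u = 9.81×(6.4 − 0) = 62.784 kPa.
Initial effective stress: σ'_0 = σ_v − u = 119.16 − 62.784 = 56.376 kPa.
Stress increase at mid-clay by the 2:1 spreading method:
Δσ = qBL/((B+z)(L+z)) = 130×3.6×7.9/((3.6+6.4)(7.9+6.4)) = 25.855 kPa
Final effective stress: σ'_f = σ'_0 + Δσ = 56.376 + 25.855 = 82.231 kPa.
Normally consolidated clay, so the full stress increment lies on the virgin compression line:
S_c = C_c·H/(1+e₀)·log₁₀(σ'_f/σ'_0) = 0.44×7.2/(1+0.98)×log₁₀(82.231/56.376)
    = 1.6 × 0.16394 = 0.2623 m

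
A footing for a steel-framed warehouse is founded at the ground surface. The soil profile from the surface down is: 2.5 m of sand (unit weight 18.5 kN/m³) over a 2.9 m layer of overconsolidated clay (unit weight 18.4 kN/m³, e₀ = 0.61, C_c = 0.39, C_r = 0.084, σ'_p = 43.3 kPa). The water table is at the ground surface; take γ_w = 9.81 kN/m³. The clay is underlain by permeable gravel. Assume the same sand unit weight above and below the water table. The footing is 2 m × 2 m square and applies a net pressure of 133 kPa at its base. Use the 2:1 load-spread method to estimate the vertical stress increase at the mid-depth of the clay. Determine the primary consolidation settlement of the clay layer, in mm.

S_c ≈ 54.6 mm

Mid-depth of clay below the ground surface: z = 2.5 + 2.9/2 = 3.95 m.
Total vertical stress at mid-clay: σ_v = 18.5×2.5 + 18.4×1.45 = 72.93 kPa.
Pore pressure: u = 9.81×(3.95 − 0) = 38.75 kPa.
Initial effective stress: σ'_0 = σ_v − u = 72.93 − 38.75 = 34.18 kPa.
Stress increase at mid-clay by the 2:1 spreading method:
Δσ = qBL/((B+z)(L+z)) = 133×2×2/((2+3.95)(2+3.95)) = 15.027 kPa
Final effective stress: σ'_f = 34.18 + 15.027 = 49.207 kPa.
σ'_f = 49.207 > σ'_p = 43.3 kPa, so the stress path crosses the preconsolidation pressure — recompression up to σ'_p, then virgin compression beyond:
S_c = H/(1+e₀)·[C_r·log₁₀(σ'_p/σ'_0) + C_c·log₁₀(σ'_f/σ'_p)]
    = 2.9/1.61 × [0.084×log₁₀(43.3/34.18) + 0.39×log₁₀(49.207/43.3)]
    = 1.8012 × [0.0086281 + 0.02166] = 0.05455 m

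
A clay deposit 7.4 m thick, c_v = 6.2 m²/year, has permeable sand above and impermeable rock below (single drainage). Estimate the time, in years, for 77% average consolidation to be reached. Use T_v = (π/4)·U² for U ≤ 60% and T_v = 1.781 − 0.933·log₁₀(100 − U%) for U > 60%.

t ≈ 4.51 years

Drainage path length: H_d = H = 7.4 m (single drainage).
U > 60%: T_v = 1.781 − 0.933·log₁₀(100 − 77) = 0.51051.
t = T_v·H_d²/c_v = 0.51051×7.4²/6.2 = 4.509 years.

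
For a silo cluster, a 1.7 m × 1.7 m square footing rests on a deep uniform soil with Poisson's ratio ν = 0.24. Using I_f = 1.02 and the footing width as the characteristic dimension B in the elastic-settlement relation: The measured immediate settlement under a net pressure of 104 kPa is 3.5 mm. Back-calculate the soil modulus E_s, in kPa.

S_e = q·B·(1−ν²)/E_s · I_f  ⇒  E_s = q·B·(1−ν²)·I_f / S_e.
E_s = 104 × 1.7 × 0.9424 × 1.02 / 0.0035 = 48560 kPa

E_s ≈ 48600 kPa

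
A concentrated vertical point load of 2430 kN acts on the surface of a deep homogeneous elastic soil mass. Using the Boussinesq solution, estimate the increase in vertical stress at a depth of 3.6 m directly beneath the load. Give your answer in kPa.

Δσ_z ≈ 89.5 kPa

Boussinesq vertical stress below a point load on an elastic half-space:
Δσ_z = 3P/(2πz²) · [1 + (r/z)²]^(−5/2)
r/z = 0/3.6 = 0; [1+(r/z)²]^(−5/2) = 1.
Δσ_z = 3×2430/(2π×3.6²) × 1 = 89.525 × 1 = 89.53 kPa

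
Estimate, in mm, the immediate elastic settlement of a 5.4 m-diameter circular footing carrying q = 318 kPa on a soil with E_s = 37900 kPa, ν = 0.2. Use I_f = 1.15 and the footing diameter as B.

Immediate (elastic) settlement: S_e = q·B·(1−ν²)/E_s · I_f.
S_e = 318 × 5.4 × (1 − 0.2²) / 37900 × 1.15
    = 318 × 5.4 × 0.96 / 37900 × 1.15
    = 0.05002 m = 50.02 mm

S_e ≈ 50 mm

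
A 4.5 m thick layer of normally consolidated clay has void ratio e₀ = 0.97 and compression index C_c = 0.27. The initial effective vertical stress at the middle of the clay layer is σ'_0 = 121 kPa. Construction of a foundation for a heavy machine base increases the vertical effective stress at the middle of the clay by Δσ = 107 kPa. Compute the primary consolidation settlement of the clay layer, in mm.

Final effective stress: σ'_f = σ'_0 + Δσ = 121 + 107 = 228 kPa.
Normally consolidated clay, so the full stress increment lies on the virgin compression line:
S_c = C_c·H/(1+e₀)·log₁₀(σ'_f/σ'_0) = 0.27×4.5/(1+0.97)×log₁₀(228/121)
    = 0.61675 × 0.27515 = 0.1697 m

S_c ≈ 170 mm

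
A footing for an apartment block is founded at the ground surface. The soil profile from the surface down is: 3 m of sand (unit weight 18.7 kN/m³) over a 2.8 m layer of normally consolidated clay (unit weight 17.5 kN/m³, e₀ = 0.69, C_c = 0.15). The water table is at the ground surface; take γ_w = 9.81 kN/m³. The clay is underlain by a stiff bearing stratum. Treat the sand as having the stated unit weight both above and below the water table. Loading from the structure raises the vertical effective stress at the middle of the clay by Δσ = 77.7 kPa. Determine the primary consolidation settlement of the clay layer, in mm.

S_c ≈ 121 mm

Mid-depth of clay below the ground surface: z = 3 + 2.8/2 = 4.4 m.
Total vertical stress at mid-clay: σ_v = 18.7×3 + 17.5×1.4 = 80.6 kPa.
Pore pressure: u = 9.81×(4.4 − 0) = 43.164 kPa.
Initial effective stress: σ'_0 = σ_v − u = 80.6 − 43.164 = 37.436 kPa.
Final effective stress: σ'_f = σ'_0 + Δσ = 37.436 + 77.7 = 115.14 kPa.
Normally consolidated clay, so the full stress increment lies on the virgin compression line:
S_c = C_c·H/(1+e₀)·log₁₀(σ'_f/σ'_0) = 0.15×2.8/(1+0.69)×log₁₀(115.14/37.436)
    = 0.24852 × 0.48794 = 0.1213 m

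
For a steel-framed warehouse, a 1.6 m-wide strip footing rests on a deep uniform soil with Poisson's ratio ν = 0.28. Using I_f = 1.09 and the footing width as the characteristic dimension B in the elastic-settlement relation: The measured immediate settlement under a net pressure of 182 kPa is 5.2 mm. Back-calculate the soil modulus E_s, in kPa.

E_s ≈ 56300 kPa

S_e = q·B·(1−ν²)/E_s · I_f  ⇒  E_s = q·B·(1−ν²)·I_f / S_e.
E_s = 182 × 1.6 × 0.9216 × 1.09 / 0.0052 = 56250 kPa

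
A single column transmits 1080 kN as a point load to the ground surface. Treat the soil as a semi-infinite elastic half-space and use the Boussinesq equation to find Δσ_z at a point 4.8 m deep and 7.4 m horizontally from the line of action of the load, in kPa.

Boussinesq vertical stress below a point load on an elastic half-space:
Δσ_z = 3P/(2πz²) · [1 + (r/z)²]^(−5/2)
r/z = 7.4/4.8 = 1.5417; [1+(r/z)²]^(−5/2) = 0.047726.
Δσ_z = 3×1080/(2π×4.8²) × 0.047726 = 22.381 × 0.047726 = 1.068 kPa

Δσ_z ≈ 1.07 kPa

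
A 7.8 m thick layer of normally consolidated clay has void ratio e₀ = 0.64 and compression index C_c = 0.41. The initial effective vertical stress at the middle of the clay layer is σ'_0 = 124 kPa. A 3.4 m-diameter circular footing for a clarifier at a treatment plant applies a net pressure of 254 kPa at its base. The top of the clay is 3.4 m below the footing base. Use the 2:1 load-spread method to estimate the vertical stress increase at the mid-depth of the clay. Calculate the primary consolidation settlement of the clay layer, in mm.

Mid-depth of clay below the footing base: z = 3.4 + 7.8/2 = 7.3 m.
Stress increase at mid-clay by the 2:1 spreading method:
Δσ ≈ qD²/(D+z)² = 254×3.4²/(3.4+7.3)² = 25.646 kPa
Final effective stress: σ'_f = σ'_0 + Δσ = 124 + 25.646 = 149.65 kPa.
Normally consolidated clay, so the full stress increment lies on the virgin compression line:
S_c = C_c·H/(1+e₀)·log₁₀(σ'_f/σ'_0) = 0.41×7.8/(1+0.64)×log₁₀(149.65/124)
    = 1.95 × 0.081655 = 0.1592 m

S_c ≈ 159 mm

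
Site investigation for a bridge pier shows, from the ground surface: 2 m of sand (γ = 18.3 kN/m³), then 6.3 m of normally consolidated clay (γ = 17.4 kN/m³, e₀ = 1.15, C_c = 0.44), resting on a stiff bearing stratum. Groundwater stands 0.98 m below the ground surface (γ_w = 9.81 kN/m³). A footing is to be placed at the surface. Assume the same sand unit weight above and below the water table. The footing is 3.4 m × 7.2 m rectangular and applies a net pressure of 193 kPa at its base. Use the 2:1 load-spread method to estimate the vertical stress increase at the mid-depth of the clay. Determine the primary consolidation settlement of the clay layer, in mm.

S_c ≈ 355 mm

Mid-depth of clay below the ground surface: z = 2 + 6.3/2 = 5.15 m.
Total vertical stress at mid-clay: σ_v = 18.3×2 + 17.4×3.15 = 91.41 kPa.
Pore pressure: u = 9.81×(5.15 − 0.98) = 40.908 kPa.
Initial effective stress: σ'_0 = σ_v − u = 91.41 − 40.908 = 50.502 kPa.
Stress increase at mid-clay by the 2:1 spreading method:
Δσ = qBL/((B+z)(L+z)) = 193×3.4×7.2/((3.4+5.15)(7.2+5.15)) = 44.744 kPa
Final effective stress: σ'_f = σ'_0 + Δσ = 50.502 + 44.744 = 95.246 kPa.
Normally consolidated clay, so the full stress increment lies on the virgin compression line:
S_c = C_c·H/(1+e₀)·log₁₀(σ'_f/σ'_0) = 0.44×6.3/(1+1.15)×log₁₀(95.246/50.502)
    = 1.2893 × 0.27554 = 0.3553 m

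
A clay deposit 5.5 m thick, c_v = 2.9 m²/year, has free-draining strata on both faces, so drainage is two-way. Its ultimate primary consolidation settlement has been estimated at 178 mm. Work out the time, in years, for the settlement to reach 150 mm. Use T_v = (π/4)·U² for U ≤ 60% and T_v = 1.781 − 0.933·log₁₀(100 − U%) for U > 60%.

Drainage path length: H_d = H/2 = 2.75 m (double drainage).
U = S(t)/S_ult = 150/178 = 0.8427.
U > 60%: T_v = 1.781 − 0.933·log₁₀(100 − 84.27) = 0.66444.
t = T_v·H_d²/c_v = 0.66444×2.75²/2.9 = 1.733 years.

t ≈ 1.73 years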